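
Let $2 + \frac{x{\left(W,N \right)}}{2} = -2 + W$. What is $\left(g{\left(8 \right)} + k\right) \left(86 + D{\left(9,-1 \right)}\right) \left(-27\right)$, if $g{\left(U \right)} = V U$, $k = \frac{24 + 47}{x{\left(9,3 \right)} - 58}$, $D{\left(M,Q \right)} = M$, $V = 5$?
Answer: $- \frac{1580895}{16} \approx -98806.0$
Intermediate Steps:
$x{\left(W,N \right)} = -8 + 2 W$ ($x{\left(W,N \right)} = -4 + 2 \left(-2 + W\right) = -4 + \left(-4 + 2 W\right) = -8 + 2 W$)
$k = - \frac{71}{48}$ ($k = \frac{24 + 47}{\left(-8 + 2 \cdot 9\right) - 58} = \frac{71}{\left(-8 + 18\right) - 58} = \frac{71}{10 - 58} = \frac{71}{-48} = 71 \left(- \frac{1}{48}\right) = - \frac{71}{48} \approx -1.4792$)
$g{\left(U \right)} = 5 U$
$\left(g{\left(8 \right)} + k\right) \left(86 + D{\left(9,-1 \right)}\right) \left(-27\right) = \left(5 \cdot 8 - \frac{71}{48}\right) \left(86 + 9\right) \left(-27\right) = \left(40 - \frac{71}{48}\right) 95 \left(-27\right) = \frac{1849}{48} \cdot 95 \left(-27\right) = \frac{175655}{48} \left(-27\right) = - \frac{1580895}{16}$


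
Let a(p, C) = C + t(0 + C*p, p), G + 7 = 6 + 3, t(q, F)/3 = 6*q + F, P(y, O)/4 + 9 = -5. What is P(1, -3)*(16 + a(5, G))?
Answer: -11928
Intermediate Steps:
P(y, O) = -56 (P(y, O) = -36 + 4*(-5) = -36 - 20 = -56)
t(q, F) = 3*F + 18*q (t(q, F) = 3*(6*q + F) = 3*(F + 6*q) = 3*F + 18*q)
G = 2 (G = -7 + (6 + 3) = -7 + 9 = 2)
a(p, C) = C + 3*p + 18*C*p (a(p, C) = C + (3*p + 18*(0 + C*p)) = C + (3*p + 18*(C*p)) = C + (3*p + 18*C*p) = C + 3*p + 18*C*p)
P(1, -3)*(16 + a(5, G)) = -56*(16 + (2 + 3*5 + 18*2*5)) = -56*(16 + (2 + 15 + 180)) = -56*(16 + 197) = -56*213 = -11928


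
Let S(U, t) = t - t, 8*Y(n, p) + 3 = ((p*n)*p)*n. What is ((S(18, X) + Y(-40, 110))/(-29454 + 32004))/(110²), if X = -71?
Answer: 19359997/246840000 ≈ 0.078431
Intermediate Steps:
Y(n, p) = -3/8 + n²*p²/8 (Y(n, p) = -3/8 + (((p*n)*p)*n)/8 = -3/8 + (((n*p)*p)*n)/8 = -3/8 + ((n*p²)*n)/8 = -3/8 + (n²*p²)/8 = -3/8 + n²*p²/8)
S(U, t) = 0
((S(18, X) + Y(-40, 110))/(-29454 + 32004))/(110²) = ((0 + (-3/8 + (⅛)*(-40)²*110²))/(-29454 + 32004))/(110²) = ((0 + (-3/8 + (⅛)*1600*12100))/2550)/12100 = ((0 + (-3/8 + 2420000))*(1/2550))*(1/12100) = ((0 + 19359997/8)*(1/2550))*(1/12100) = ((19359997/8)*(1/2550))*(1/12100) = (19359997/20400)*(1/12100) = 19359997/246840000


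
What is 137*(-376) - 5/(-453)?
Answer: -23334931/453 ≈ -51512.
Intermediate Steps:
137*(-376) - 5/(-453) = -51512 - 5*(-1/453) = -51512 + 5/453 = -23334931/453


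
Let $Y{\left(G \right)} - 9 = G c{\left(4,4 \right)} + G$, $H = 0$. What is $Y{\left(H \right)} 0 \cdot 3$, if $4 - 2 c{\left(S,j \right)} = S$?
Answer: $0$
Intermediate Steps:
$c{\left(S,j \right)} = 2 - \frac{S}{2}$
$Y{\left(G \right)} = 9 + G$ ($Y{\left(G \right)} = 9 + \left(G \left(2 - 2\right) + G\right) = 9 + \left(G 0 + G\right) = 9 + \left(0 + G\right) = 9 + G$)
$Y{\left(H \right)} 0 \cdot 3 = \left(9 + 0\right) 0 \cdot 3 = 9 \cdot 0 \cdot 3 = 0 \cdot 3 = 0$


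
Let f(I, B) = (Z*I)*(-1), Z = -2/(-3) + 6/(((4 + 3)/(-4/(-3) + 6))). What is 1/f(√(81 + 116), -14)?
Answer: -21*√197/28762 ≈ -0.010248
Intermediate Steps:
Z = 146/21 (Z = -2*(-⅓) + 6/((7/(-4*(-⅓) + 6))) = ⅔ + 6/((7/(4/3 + 6))) = ⅔ + 6/((7/(22/3))) = ⅔ + 6/((7*(3/22))) = ⅔ + 6/(21/22) = ⅔ + 6*(22/21) = ⅔ + 44/7 = 146/21 ≈ 6.9524)
f(I, B) = -146*I/21 (f(I, B) = (146*I/21)*(-1) = -146*I/21)
1/f(√(81 + 116), -14) = 1/(-146*√(81 + 116)/21) = 1/(-146*√197/21) = -21*√197/28762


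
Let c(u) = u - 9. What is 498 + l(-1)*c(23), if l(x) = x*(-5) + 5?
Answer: 638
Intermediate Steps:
c(u) = -9 + u
l(x) = 5 - 5*x (l(x) = -5*x + 5 = 5 - 5*x)
498 + l(-1)*c(23) = 498 + (5 - 5*(-1))*(-9 + 23) = 498 + (5 + 5)*14 = 498 + 10*14 = 498 + 140 = 638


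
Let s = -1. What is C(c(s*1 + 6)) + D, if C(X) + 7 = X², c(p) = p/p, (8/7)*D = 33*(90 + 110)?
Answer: 5769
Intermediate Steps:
D = 5775 (D = 7*(33*(90 + 110))/8 = 7*(33*200)/8 = (7/8)*6600 = 5775)
c(p) = 1
C(X) = -7 + X²
C(c(s*1 + 6)) + D = (-7 + 1²) + 5775 = (-7 + 1) + 5775 = -6 + 5775 = 5769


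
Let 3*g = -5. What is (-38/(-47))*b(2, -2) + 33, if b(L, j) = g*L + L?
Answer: 4501/141 ≈ 31.922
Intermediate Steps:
g = -5/3 (g = (⅓)*(-5) = -5/3 ≈ -1.6667)
b(L, j) = -2*L/3 (b(L, j) = -5*L/3 + L = -2*L/3)
(-38/(-47))*b(2, -2) + 33 = (-38/(-47))*(-⅔*2) + 33 = -38*(-1/47)*(-4/3) + 33 = (38/47)*(-4/3) + 33 = -152/141 + 33 = 4501/141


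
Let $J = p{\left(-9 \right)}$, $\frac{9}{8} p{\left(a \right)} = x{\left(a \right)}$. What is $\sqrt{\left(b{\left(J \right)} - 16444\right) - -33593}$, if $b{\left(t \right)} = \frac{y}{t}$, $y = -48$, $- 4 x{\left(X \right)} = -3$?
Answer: $\sqrt{17077} \approx 130.68$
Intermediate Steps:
$x{\left(X \right)} = \frac{3}{4}$ ($x{\left(X \right)} = \left(- \frac{1}{4}\right) \left(-3\right) = \frac{3}{4}$)
$p{\left(a \right)} = \frac{2}{3}$ ($p{\left(a \right)} = \frac{8}{9} \cdot \frac{3}{4} = \frac{2}{3}$)
$J = \frac{2}{3} \approx 0.66667$
$b{\left(t \right)} = - \frac{48}{t}$
$\sqrt{\left(b{\left(J \right)} - 16444\right) - -33593} = \sqrt{\left(- \frac{48}{\frac{2}{3}} - 16444\right) - -33593} = \sqrt{\left(\left(-48\right) \frac{3}{2} - 16444\right) + 33593} = \sqrt{\left(-72 - 16444\right) + 33593} = \sqrt{-16516 + 33593} = \sqrt{17077}$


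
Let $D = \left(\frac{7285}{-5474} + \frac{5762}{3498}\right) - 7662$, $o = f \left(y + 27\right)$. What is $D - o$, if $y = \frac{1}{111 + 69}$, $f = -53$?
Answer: $- \frac{1789497235747}{287220780} \approx -6230.4$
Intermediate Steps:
$y = \frac{1}{180} \approx 0.0055556$
$o = - \frac{257633}{180}$ ($o = - 53 \left(\frac{1}{180} + 27\right) = \left(-53\right) \frac{4861}{180} = - \frac{257633}{180} \approx -1431.3$)
$D = - \frac{73353158083}{9574026}$ ($D = \left(7285 \left(- \frac{1}{5474}\right) + 5762 \cdot \frac{1}{3498}\right) - 7662 = \left(- \frac{7285}{5474} + \frac{2881}{1749}\right) - 7662 = \frac{3029129}{9574026} - 7662 = - \frac{73353158083}{9574026} \approx -7661.7$)
$D - o = - \frac{73353158083}{9574026} - - \frac{257633}{180} = - \frac{73353158083}{9574026} + \frac{257633}{180} = - \frac{1789497235747}{287220780}$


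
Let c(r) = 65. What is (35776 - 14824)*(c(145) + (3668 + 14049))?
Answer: 372568464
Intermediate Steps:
(35776 - 14824)*(c(145) + (3668 + 14049)) = (35776 - 14824)*(65 + (3668 + 14049)) = 20952*(65 + 17717) = 20952*17782 = 372568464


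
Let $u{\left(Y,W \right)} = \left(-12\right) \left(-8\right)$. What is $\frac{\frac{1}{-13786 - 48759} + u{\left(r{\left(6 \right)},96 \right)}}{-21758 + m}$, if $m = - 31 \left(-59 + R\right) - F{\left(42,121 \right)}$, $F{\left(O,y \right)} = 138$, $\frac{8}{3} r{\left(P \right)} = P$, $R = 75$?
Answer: $- \frac{6004319}{1400507640} \approx -0.0042872$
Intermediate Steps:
$r{\left(P \right)} = \frac{3 P}{8}$
$u{\left(Y,W \right)} = 96$
$m = -634$ ($m = - 31 \left(-59 + 75\right) - 138 = \left(-31\right) 16 - 138 = -496 - 138 = -634$)
$\frac{\frac{1}{-13786 - 48759} + u{\left(r{\left(6 \right)},96 \right)}}{-21758 + m} = \frac{\frac{1}{-13786 - 48759} + 96}{-21758 - 634} = \frac{\frac{1}{-62545} + 96}{-22392} = \left(- \frac{1}{62545} + 96\right) \left(- \frac{1}{22392}\right) = \frac{6004319}{62545} \left(- \frac{1}{22392}\right) = - \frac{6004319}{1400507640}$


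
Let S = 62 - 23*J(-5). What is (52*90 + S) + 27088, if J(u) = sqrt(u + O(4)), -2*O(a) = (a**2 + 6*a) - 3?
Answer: 31830 - 23*I*sqrt(94)/2 ≈ 31830.0 - 111.5*I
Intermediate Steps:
O(a) = 3/2 - 3*a - a**2/2 (O(a) = -((a**2 + 6*a) - 3)/2 = -(-3 + a**2 + 6*a)/2 = 3/2 - 3*a - a**2/2)
J(u) = sqrt(-37/2 + u) (J(u) = sqrt(u + (3/2 - 3*4 - 1/2*4**2)) = sqrt(u + (3/2 - 12 - 1/2*16)) = sqrt(u + (3/2 - 12 - 8)) = sqrt(u - 37/2) = sqrt(-37/2 + u))
S = 62 - 23*I*sqrt(94)/2 (S = 62 - 23*sqrt(-74 + 4*(-5))/2 = 62 - 23*sqrt(-74 - 20)/2 = 62 - 23*sqrt(-94)/2 = 62 - 23*I*sqrt(94)/2 ≈ 62.0 - 111.5*I)
(52*90 + S) + 27088 = (52*90 + (62 - 23*I*sqrt(94)/2)) + 27088 = (4680 + (62 - 23*I*sqrt(94)/2)) + 27088 = (4742 - 23*I*sqrt(94)/2) + 27088 = 31830 - 23*I*sqrt(94)/2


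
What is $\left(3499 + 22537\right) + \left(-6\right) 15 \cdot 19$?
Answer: $24326$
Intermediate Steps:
$\left(3499 + 22537\right) + \left(-6\right) 15 \cdot 19 = 26036 - 1710 = 24326$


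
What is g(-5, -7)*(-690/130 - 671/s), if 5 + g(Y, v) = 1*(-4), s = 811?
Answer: 582138/10543 ≈ 55.216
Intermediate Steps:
g(Y, v) = -9 (g(Y, v) = -5 + 1*(-4) = -5 - 4 = -9)
g(-5, -7)*(-690/130 - 671/s) = -9*(-690/130 - 671/811) = -9*(-690*1/130 - 671*1/811) = -9*(-69/13 - 671/811) = -9*(-64682/10543) = 582138/10543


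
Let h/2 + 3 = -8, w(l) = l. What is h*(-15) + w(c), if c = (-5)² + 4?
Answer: 359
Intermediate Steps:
c = 29 (c = 25 + 4 = 29)
h = -22 (h = -6 + 2*(-8) = -6 - 16 = -22)
h*(-15) + w(c) = -22*(-15) + 29 = 330 + 29 = 359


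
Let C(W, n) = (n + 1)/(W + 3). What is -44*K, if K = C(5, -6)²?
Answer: -275/16 ≈ -17.188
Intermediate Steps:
C(W, n) = (1 + n)/(3 + W)
K = 25/64 (K = ((1 - 6)/(3 + 5))² = (-5/8)² = 25/64 ≈ 0.39063)
-44*K = -44*25/64 = -275/16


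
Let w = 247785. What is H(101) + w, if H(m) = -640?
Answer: 247145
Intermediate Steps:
H(101) + w = -640 + 247785 = 247145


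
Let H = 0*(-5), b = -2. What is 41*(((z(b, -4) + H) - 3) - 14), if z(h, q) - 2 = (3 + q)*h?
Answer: -533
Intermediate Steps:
z(h, q) = 2 + h*(3 + q) (z(h, q) = 2 + (3 + q)*h = 2 + h*(3 + q))
H = 0
41*(((z(b, -4) + H) - 3) - 14) = 41*((((2 + 3*(-2) - 2*(-4)) + 0) - 3) - 14) = 41*((((2 - 6 + 8) + 0) - 3) - 14) = 41*(((4 + 0) - 3) - 14) = 41*((4 - 3) - 14) = 41*(1 - 14) = 41*(-13) = -533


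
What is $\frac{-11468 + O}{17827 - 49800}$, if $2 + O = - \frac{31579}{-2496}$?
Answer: $\frac{28597541}{79804608} \approx 0.35834$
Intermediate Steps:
$O = \frac{26587}{2496}$ ($O = -2 - \frac{31579}{-2496} = -2 - - \frac{31579}{2496} = -2 + \frac{31579}{2496} = \frac{26587}{2496} \approx 10.652$)
$\frac{-11468 + O}{17827 - 49800} = \frac{-11468 + \frac{26587}{2496}}{17827 - 49800} = - \frac{28597541}{2496 \left(-31973\right)} = \left(- \frac{28597541}{2496}\right) \left(- \frac{1}{31973}\right) = \frac{28597541}{79804608}$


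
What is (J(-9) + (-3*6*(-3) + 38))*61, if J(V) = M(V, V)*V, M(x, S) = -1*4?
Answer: 7808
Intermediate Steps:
M(x, S) = -4
J(V) = -4*V
(J(-9) + (-3*6*(-3) + 38))*61 = (-4*(-9) + (-3*6*(-3) + 38))*61 = (36 + (-18*(-3) + 38))*61 = (36 + (54 + 38))*61 = (36 + 92)*61 = 128*61 = 7808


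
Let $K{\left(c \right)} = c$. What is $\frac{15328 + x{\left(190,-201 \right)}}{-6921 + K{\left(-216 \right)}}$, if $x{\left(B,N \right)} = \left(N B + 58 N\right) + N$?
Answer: $\frac{34721}{7137} \approx 4.8649$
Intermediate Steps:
$x{\left(B,N \right)} = 59 N + B N$ ($x{\left(B,N \right)} = \left(B N + 58 N\right) + N = \left(58 N + B N\right) + N = 59 N + B N$)
$\frac{15328 + x{\left(190,-201 \right)}}{-6921 + K{\left(-216 \right)}} = \frac{15328 - 201 \left(59 + 190\right)}{-6921 - 216} = \frac{15328 - 50049}{-7137} = \left(15328 - 50049\right) \left(- \frac{1}{7137}\right) = \left(-34721\right) \left(- \frac{1}{7137}\right) = \frac{34721}{7137}$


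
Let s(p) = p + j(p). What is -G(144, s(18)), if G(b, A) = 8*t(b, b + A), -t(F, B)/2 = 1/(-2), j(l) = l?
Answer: -8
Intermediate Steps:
t(F, B) = 1 (t(F, B) = -2/(-2) = -2*(-½) = 1)
s(p) = 2*p (s(p) = p + p = 2*p)
G(b, A) = 8 (G(b, A) = 8*1 = 8)
-G(144, s(18)) = -1*8 = -8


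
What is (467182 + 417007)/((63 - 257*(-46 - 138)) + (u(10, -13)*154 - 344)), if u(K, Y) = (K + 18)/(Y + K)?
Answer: 2652567/136709 ≈ 19.403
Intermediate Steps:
u(K, Y) = (18 + K)/(K + Y)
(467182 + 417007)/((63 - 257*(-46 - 138)) + (u(10, -13)*154 - 344)) = (467182 + 417007)/((63 - 257*(-46 - 138)) + (((18 + 10)/(10 - 13))*154 - 344)) = 884189/((63 - 257*(-184)) + ((28/(-3))*154 - 344)) = 884189/((63 + 47288) + (-1/3*28*154 - 344)) = 884189/(47351 + (-28/3*154 - 344)) = 884189/(47351 + (-4312/3 - 344)) = 884189/(47351 - 5344/3) = 884189/(136709/3) = 884189*(3/136709) = 2652567/136709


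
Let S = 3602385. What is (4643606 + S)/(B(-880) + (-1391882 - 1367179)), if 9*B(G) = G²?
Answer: -74213919/24057149 ≈ -3.0849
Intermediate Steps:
B(G) = G²/9
(4643606 + S)/(B(-880) + (-1391882 - 1367179)) = (4643606 + 3602385)/((⅑)*(-880)² + (-1391882 - 1367179)) = 8245991/((⅑)*774400 - 2759061) = 8245991/(774400/9 - 2759061) = 8245991/(-24057149/9) = 8245991*(-9/24057149) = -74213919/24057149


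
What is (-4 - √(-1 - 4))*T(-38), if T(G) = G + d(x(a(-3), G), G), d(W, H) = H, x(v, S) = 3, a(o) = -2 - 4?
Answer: 304 + 76*I*√5 ≈ 304.0 + 169.94*I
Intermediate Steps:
a(o) = -6
T(G) = 2*G (T(G) = G + G = 2*G)
(-4 - √(-1 - 4))*T(-38) = (-4 - √(-1 - 4))*(2*(-38)) = (-4 - √(-5))*(-76) = (-4 - I*√5)*(-76) = 304 + 76*I*√5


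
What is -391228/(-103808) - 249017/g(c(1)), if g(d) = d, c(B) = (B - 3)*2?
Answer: 1615720103/25952 ≈ 62258.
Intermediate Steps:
c(B) = -6 + 2*B (c(B) = (-3 + B)*2 = -6 + 2*B)
-391228/(-103808) - 249017/g(c(1)) = -391228/(-103808) - 249017/(-6 + 2*1) = -391228*(-1/103808) - 249017/(-6 + 2) = 97807/25952 - 249017/(-4) = 97807/25952 - 249017*(-¼) = 97807/25952 + 249017/4 = 1615720103/25952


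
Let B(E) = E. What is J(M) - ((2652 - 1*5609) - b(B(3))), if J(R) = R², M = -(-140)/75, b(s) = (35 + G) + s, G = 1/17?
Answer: 11469428/3825 ≈ 2998.5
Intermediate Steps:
G = 1/17 ≈ 0.058824
b(s) = 596/17 + s (b(s) = (35 + 1/17) + s = 596/17 + s)
M = 28/15 (M = -(-140)/75 = -1*(-28/15) = 28/15 ≈ 1.8667)
J(M) - ((2652 - 1*5609) - b(B(3))) = (28/15)² - ((2652 - 1*5609) - (596/17 + 3)) = 784/225 - ((2652 - 5609) - 1*647/17) = 784/225 - (-2957 - 647/17) = 784/225 - 1*(-50916/17) = 784/225 + 50916/17 = 11469428/3825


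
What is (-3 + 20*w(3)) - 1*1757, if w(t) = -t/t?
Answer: -1780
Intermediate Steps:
w(t) = -1 (w(t) = -1*1 = -1)
(-3 + 20*w(3)) - 1*1757 = (-3 + 20*(-1)) - 1*1757 = (-3 - 20) - 1757 = -23 - 1757 = -1780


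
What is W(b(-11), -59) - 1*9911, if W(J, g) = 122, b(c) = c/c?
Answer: -9789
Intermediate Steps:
b(c) = 1
W(b(-11), -59) - 1*9911 = 122 - 1*9911 = 122 - 9911 = -9789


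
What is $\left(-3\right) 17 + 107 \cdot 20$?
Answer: $2089$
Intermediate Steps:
$\left(-3\right) 17 + 107 \cdot 20 = -51 + 2140 = 2089$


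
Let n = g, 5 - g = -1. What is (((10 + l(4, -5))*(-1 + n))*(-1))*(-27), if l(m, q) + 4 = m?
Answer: 1350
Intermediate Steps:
g = 6 (g = 5 - 1*(-1) = 5 + 1 = 6)
l(m, q) = -4 + m
n = 6
(((10 + l(4, -5))*(-1 + n))*(-1))*(-27) = (((10 + (-4 + 4))*(-1 + 6))*(-1))*(-27) = (((10 + 0)*5)*(-1))*(-27) = ((10*5)*(-1))*(-27) = (50*(-1))*(-27) = -50*(-27) = 1350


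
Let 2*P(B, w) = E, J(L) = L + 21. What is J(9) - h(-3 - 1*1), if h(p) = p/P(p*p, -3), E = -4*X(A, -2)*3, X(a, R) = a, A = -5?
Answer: 452/15 ≈ 30.133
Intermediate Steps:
J(L) = 21 + L
E = 60 (E = -4*(-5)*3 = 20*3 = 60)
P(B, w) = 30 (P(B, w) = (½)*60 = 30)
h(p) = p/30
J(9) - h(-3 - 1*1) = (21 + 9) - (-3 - 1*1)/30 = 30 - (-3 - 1)/30 = 30 - (-4)/30 = 30 - 1*(-2/15) = 30 + 2/15 = 452/15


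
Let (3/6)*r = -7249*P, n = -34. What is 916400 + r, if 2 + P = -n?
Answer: 452464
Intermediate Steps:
P = 32 (P = -2 - 1*(-34) = -2 + 34 = 32)
r = -463936 (r = 2*(-7249*32) = 2*(-231968) = -463936)
916400 + r = 916400 - 463936 = 452464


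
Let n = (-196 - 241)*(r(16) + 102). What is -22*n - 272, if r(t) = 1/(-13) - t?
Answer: 10735302/13 ≈ 8.2579e+5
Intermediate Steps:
r(t) = -1/13 - t
n = -488129/13 (n = (-196 - 241)*((-1/13 - 1*16) + 102) = -437*((-1/13 - 16) + 102) = -437*(-209/13 + 102) = -437*1117/13 = -488129/13 ≈ -37548.)
-22*n - 272 = -22*(-488129/13) - 272 = 10738838/13 - 272 = 10735302/13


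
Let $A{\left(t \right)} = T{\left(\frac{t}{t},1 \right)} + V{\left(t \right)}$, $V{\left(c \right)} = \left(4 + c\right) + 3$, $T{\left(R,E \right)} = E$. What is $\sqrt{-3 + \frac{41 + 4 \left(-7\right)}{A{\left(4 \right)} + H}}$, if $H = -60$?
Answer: $\frac{i \sqrt{471}}{12} \approx 1.8085 i$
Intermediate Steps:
$V{\left(c \right)} = 7 + c$
$A{\left(t \right)} = 8 + t$ ($A{\left(t \right)} = 1 + \left(7 + t\right) = 8 + t$)
$\sqrt{-3 + \frac{41 + 4 \left(-7\right)}{A{\left(4 \right)} + H}} = \sqrt{-3 + \frac{41 + 4 \left(-7\right)}{\left(8 + 4\right) - 60}} = \sqrt{-3 + \frac{41 - 28}{12 - 60}} = \sqrt{-3 + \frac{13}{-48}} = \sqrt{-3 + 13 \left(- \frac{1}{48}\right)} = \sqrt{-3 - \frac{13}{48}} = \sqrt{- \frac{157}{48}} = \frac{i \sqrt{471}}{12}$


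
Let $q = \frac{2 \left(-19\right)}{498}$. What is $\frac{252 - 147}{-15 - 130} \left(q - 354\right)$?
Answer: $\frac{617155}{2407} \approx 256.4$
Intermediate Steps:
$q = - \frac{19}{249}$ ($q = \left(-38\right) \frac{1}{498} = - \frac{19}{249} \approx -0.076305$)
$\frac{252 - 147}{-15 - 130} \left(q - 354\right) = \frac{252 - 147}{-15 - 130} \left(- \frac{19}{249} - 354\right) = \frac{105}{-145} \left(- \frac{88165}{249}\right) = 105 \left(- \frac{1}{145}\right) \left(- \frac{88165}{249}\right) = \left(- \frac{21}{29}\right) \left(- \frac{88165}{249}\right) = \frac{617155}{2407}$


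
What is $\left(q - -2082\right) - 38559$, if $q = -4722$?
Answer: $-41199$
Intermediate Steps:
$\left(q - -2082\right) - 38559 = \left(-4722 - -2082\right) - 38559 = \left(-4722 + 2082\right) - 38559 = -2640 - 38559 = -41199$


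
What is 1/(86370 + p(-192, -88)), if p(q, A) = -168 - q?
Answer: 1/86394 ≈ 1.1575e-5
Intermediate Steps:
1/(86370 + p(-192, -88)) = 1/(86370 + (-168 - 1*(-192))) = 1/(86370 + (-168 + 192)) = 1/(86370 + 24) = 1/86394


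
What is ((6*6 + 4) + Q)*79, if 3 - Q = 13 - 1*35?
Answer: 5135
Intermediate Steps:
Q = 25 (Q = 3 - (13 - 1*35) = 3 - (13 - 35) = 3 - 1*(-22) = 3 + 22 = 25)
((6*6 + 4) + Q)*79 = ((6*6 + 4) + 25)*79 = ((36 + 4) + 25)*79 = (40 + 25)*79 = 65*79 = 5135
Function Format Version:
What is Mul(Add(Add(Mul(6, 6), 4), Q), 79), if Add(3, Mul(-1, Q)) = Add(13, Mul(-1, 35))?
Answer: 5135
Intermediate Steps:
Q = 25 (Q = Add(3, Mul(-1, Add(13, Mul(-1, 35)))) = Add(3, Mul(-1, Add(13, -35))) = Add(3, Mul(-1, -22)) = Add(3, 22) = 25)
Mul(Add(Add(Mul(6, 6), 4), Q), 79) = Mul(Add(Add(Mul(6, 6), 4), 25), 79) = Mul(Add(Add(36, 4), 25), 79) = Mul(Add(40, 25), 79) = Mul(65, 79) = 5135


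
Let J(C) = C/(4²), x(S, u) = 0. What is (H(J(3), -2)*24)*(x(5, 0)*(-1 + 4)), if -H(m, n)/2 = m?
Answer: 0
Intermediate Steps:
J(C) = C/16
H(m, n) = -2*m
(H(J(3), -2)*24)*(x(5, 0)*(-1 + 4)) = (-3/8*24)*(0*(-1 + 4)) = (-2*3/16*24)*(0*3) = -3/8*24*0 = -9*0 = 0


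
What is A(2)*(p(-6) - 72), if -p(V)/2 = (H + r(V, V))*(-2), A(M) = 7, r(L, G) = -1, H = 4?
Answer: -420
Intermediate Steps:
p(V) = 12 (p(V) = -2*(4 - 1)*(-2) = -6*(-2) = -2*(-6) = 12)
A(2)*(p(-6) - 72) = 7*(12 - 72) = 7*(-60) = -420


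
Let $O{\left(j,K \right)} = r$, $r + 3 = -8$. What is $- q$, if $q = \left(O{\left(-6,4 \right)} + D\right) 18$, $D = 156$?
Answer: $-2610$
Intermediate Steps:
$r = -11$ ($r = -3 - 8 = -11$)
$O{\left(j,K \right)} = -11$
$q = 2610$ ($q = \left(-11 + 156\right) 18 = 145 \cdot 18 = 2610$)
$- q = \left(-1\right) 2610 = -2610$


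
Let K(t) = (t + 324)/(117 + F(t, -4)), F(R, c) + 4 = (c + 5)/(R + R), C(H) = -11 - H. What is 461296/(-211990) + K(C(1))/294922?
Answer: -92205009352328/42373278892145 ≈ -2.1760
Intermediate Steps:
F(R, c) = -4 + (5 + c)/(2*R) (F(R, c) = -4 + (c + 5)/(R + R) = -4 + (5 + c)/((2*R)) = -4 + (5 + c)*(1/(2*R)) = -4 + (5 + c)/(2*R))
K(t) = (324 + t)/(117 + (1 - 8*t)/(2*t)) (K(t) = (t + 324)/(117 + (5 - 4 - 8*t)/(2*t)) = (324 + t)/(117 + (1 - 8*t)/(2*t)))
461296/(-211990) + K(C(1))/294922 = 461296/(-211990) + (2*(-11 - 1*1)*(324 + (-11 - 1*1))/(1 + 226*(-11 - 1*1)))/294922 = 461296*(-1/211990) + (2*(-11 - 1)*(324 + (-11 - 1))/(1 + 226*(-11 - 1)))*(1/294922) = -230648/105995 + (2*(-12)*(324 - 12)/(1 + 226*(-12)))*(1/294922) = -230648/105995 + (2*(-12)*312/(1 - 2712))*(1/294922) = -230648/105995 + (2*(-12)*312/(-2711))*(1/294922) = -230648/105995 + (2*(-12)*(-1/2711)*312)*(1/294922) = -230648/105995 + (7488/2711)*(1/294922) = -230648/105995 + 3744/399766771 = -92205009352328/42373278892145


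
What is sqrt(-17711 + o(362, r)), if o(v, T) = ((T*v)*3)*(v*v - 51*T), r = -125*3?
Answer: I*sqrt(61156342961) ≈ 2.473e+5*I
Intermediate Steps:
r = -375
o(v, T) = 3*T*v*(v**2 - 51*T) (o(v, T) = (3*T*v)*(v**2 - 51*T) = 3*T*v*(v**2 - 51*T))
sqrt(-17711 + o(362, r)) = sqrt(-17711 + 3*(-375)*362*(362**2 - 51*(-375))) = sqrt(-17711 + 3*(-375)*362*(131044 + 19125)) = sqrt(-17711 + 3*(-375)*362*150169) = sqrt(-17711 - 61156325250) = sqrt(-61156342961) = I*sqrt(61156342961)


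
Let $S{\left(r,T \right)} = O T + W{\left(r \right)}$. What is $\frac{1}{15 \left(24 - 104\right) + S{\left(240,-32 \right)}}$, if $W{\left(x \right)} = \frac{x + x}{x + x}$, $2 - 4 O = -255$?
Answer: $- \frac{1}{3255} \approx -0.00030722$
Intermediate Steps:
$O = \frac{257}{4}$ ($O = \frac{1}{2} - - \frac{255}{4} = \frac{1}{2} + \frac{255}{4} = \frac{257}{4} \approx 64.25$)
$W{\left(x \right)} = 1$ ($W{\left(x \right)} = \frac{2 x}{2 x} = 2 x \frac{1}{2 x} = 1$)
$S{\left(r,T \right)} = 1 + \frac{257 T}{4}$ ($S{\left(r,T \right)} = \frac{257 T}{4} + 1 = 1 + \frac{257 T}{4}$)
$\frac{1}{15 \left(24 - 104\right) + S{\left(240,-32 \right)}} = \frac{1}{15 \left(24 - 104\right) + \left(1 + \frac{257}{4} \left(-32\right)\right)} = \frac{1}{15 \left(-80\right) + \left(1 - 2056\right)} = \frac{1}{-1200 - 2055} = \frac{1}{-3255} = - \frac{1}{3255}$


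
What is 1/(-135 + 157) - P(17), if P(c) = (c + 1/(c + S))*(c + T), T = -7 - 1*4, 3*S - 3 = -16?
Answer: -42815/418 ≈ -102.43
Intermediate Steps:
S = -13/3 (S = 1 + (⅓)*(-16) = 1 - 16/3 = -13/3 ≈ -4.3333)
T = -11 (T = -7 - 4 = -11)
P(c) = (-11 + c)*(c + 1/(-13/3 + c)) (P(c) = (c + 1/(c - 13/3))*(c - 11) = (c + 1/(-13/3 + c))*(-11 + c) = (-11 + c)*(c + 1/(-13/3 + c)))
1/(-135 + 157) - P(17) = 1/(-135 + 157) - (-33 - 46*17² + 3*17³ + 146*17)/(-13 + 3*17) = 1/22 - (-33 - 46*289 + 3*4913 + 2482)/(-13 + 51) = 1/22 - (-33 - 13294 + 14739 + 2482)/38 = 1/22 - 3894/38 = 1/22 - 1*1947/19 = 1/22 - 1947/19 = -42815/418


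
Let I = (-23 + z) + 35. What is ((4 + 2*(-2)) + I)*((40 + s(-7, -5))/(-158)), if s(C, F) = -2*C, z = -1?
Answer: -297/79 ≈ -3.7595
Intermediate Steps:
I = 11 (I = (-23 - 1) + 35 = -24 + 35 = 11)
((4 + 2*(-2)) + I)*((40 + s(-7, -5))/(-158)) = ((4 + 2*(-2)) + 11)*((40 - 2*(-7))/(-158)) = ((4 - 4) + 11)*((40 + 14)*(-1/158)) = (0 + 11)*(54*(-1/158)) = 11*(-27/79) = -297/79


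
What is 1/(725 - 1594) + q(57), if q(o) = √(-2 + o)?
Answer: -1/869 + √55 ≈ 7.4150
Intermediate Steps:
1/(725 - 1594) + q(57) = 1/(725 - 1594) + √(-2 + 57) = 1/(-869) + √55 = -1/869 + √55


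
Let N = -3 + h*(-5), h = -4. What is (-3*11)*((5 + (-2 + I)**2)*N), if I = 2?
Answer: -2805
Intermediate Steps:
N = 17 (N = -3 - 4*(-5) = -3 + 20 = 17)
(-3*11)*((5 + (-2 + I)**2)*N) = (-3*11)*((5 + (-2 + 2)**2)*17) = -33*(5 + 0**2)*17 = -33*(5 + 0)*17 = -165*17 = -33*85 = -2805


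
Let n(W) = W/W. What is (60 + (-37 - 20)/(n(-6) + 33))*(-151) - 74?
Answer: -301949/34 ≈ -8880.9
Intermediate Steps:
n(W) = 1
(60 + (-37 - 20)/(n(-6) + 33))*(-151) - 74 = (60 + (-37 - 20)/(1 + 33))*(-151) - 74 = (60 - 57/34)*(-151) - 74 = (1983/34)*(-151) - 74 = -299433/34 - 74 = -301949/34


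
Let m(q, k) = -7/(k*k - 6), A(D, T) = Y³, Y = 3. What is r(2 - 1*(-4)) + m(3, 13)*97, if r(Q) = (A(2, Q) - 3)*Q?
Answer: 22793/163 ≈ 139.83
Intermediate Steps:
A(D, T) = 27 (A(D, T) = 3³ = 27)
m(q, k) = -7/(-6 + k²) (m(q, k) = -7/(k² - 6) = -7/(-6 + k²))
r(Q) = 24*Q (r(Q) = (27 - 3)*Q = 24*Q)
r(2 - 1*(-4)) + m(3, 13)*97 = 24*(2 - 1*(-4)) - 7/(-6 + 13²)*97 = 24*(2 + 4) - 7/(-6 + 169)*97 = 24*6 - 7/163*97 = 144 - 7*1/163*97 = 144 - 7/163*97 = 144 - 679/163 = 22793/163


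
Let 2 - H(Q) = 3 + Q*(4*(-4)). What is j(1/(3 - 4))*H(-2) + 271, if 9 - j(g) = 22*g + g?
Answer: -785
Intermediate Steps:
j(g) = 9 - 23*g (j(g) = 9 - (22*g + g) = 9 - 23*g)
H(Q) = -1 + 16*Q (H(Q) = 2 - (3 + Q*(4*(-4))) = 2 - (3 + Q*(-16)) = 2 - (3 - 16*Q) = 2 + (-3 + 16*Q) = -1 + 16*Q)
j(1/(3 - 4))*H(-2) + 271 = (9 - 23/(3 - 4))*(-1 + 16*(-2)) + 271 = (9 - 23/(-1))*(-1 - 32) + 271 = (9 - 23*(-1))*(-33) + 271 = (9 + 23)*(-33) + 271 = 32*(-33) + 271 = -1056 + 271 = -785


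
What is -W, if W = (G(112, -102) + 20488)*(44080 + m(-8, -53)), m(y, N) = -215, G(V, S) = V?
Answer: -903619000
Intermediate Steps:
W = 903619000 (W = (112 + 20488)*(44080 - 215) = 20600*43865 = 903619000)
-W = -1*903619000 = -903619000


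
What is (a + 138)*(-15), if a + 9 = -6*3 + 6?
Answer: -1755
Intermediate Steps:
a = -21 (a = -9 + (-6*3 + 6) = -9 + (-3*6 + 6) = -9 + (-18 + 6) = -9 - 12 = -21)
(a + 138)*(-15) = (-21 + 138)*(-15) = 117*(-15) = -1755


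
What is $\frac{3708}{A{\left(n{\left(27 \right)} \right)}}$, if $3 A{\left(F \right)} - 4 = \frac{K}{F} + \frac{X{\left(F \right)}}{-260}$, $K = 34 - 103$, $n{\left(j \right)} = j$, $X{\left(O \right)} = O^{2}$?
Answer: $- \frac{26030160}{3181} \approx -8183.0$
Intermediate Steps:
$K = -69$ ($K = 34 - 103 = -69$)
$A{\left(F \right)} = \frac{4}{3} - \frac{23}{F} - \frac{F^{2}}{780}$ ($A{\left(F \right)} = \frac{4}{3} + \frac{- \frac{69}{F} + \frac{F^{2}}{-260}}{3} = \frac{4}{3} + \frac{- \frac{69}{F} + F^{2} \left(- \frac{1}{260}\right)}{3} = \frac{4}{3} + \frac{- \frac{69}{F} - \frac{F^{2}}{260}}{3} = \frac{4}{3} - \left(\frac{23}{F} + \frac{F^{2}}{780}\right) = \frac{4}{3} - \frac{23}{F} - \frac{F^{2}}{780}$)
$\frac{3708}{A{\left(n{\left(27 \right)} \right)}} = \frac{3708}{\frac{1}{780} \cdot \frac{1}{27} \left(-17940 - 27^{3} + 1040 \cdot 27\right)} = \frac{3708}{\frac{1}{780} \cdot \frac{1}{27} \left(-17940 - 19683 + 28080\right)} = \frac{3708}{\frac{1}{780} \cdot \frac{1}{27} \left(-9543\right)} = \frac{3708}{- \frac{3181}{7020}} = 3708 \left(- \frac{7020}{3181}\right) = - \frac{26030160}{3181}$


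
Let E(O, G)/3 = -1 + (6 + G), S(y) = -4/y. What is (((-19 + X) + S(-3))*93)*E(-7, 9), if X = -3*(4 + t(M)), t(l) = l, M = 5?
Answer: -174468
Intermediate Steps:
X = -27 (X = -3*(4 + 5) = -3*9 = -27)
E(O, G) = 15 + 3*G (E(O, G) = 3*(-1 + (6 + G)) = 3*(5 + G) = 15 + 3*G)
(((-19 + X) + S(-3))*93)*E(-7, 9) = (((-19 - 27) - 4/(-3))*93)*(15 + 3*9) = ((-46 - 4*(-⅓))*93)*(15 + 27) = ((-46 + 4/3)*93)*42 = -134/3*93*42 = -4154*42 = -174468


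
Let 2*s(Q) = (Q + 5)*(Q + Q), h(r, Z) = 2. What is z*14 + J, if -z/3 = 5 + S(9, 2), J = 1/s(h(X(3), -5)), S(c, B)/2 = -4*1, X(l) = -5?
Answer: 1765/14 ≈ 126.07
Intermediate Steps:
s(Q) = Q*(5 + Q) (s(Q) = ((Q + 5)*(Q + Q))/2 = ((5 + Q)*(2*Q))/2 = (2*Q*(5 + Q))/2 = Q*(5 + Q))
S(c, B) = -8 (S(c, B) = 2*(-4*1) = 2*(-4) = -8)
J = 1/14 (J = 1/(2*(5 + 2)) = 1/(2*7) = 1/14 ≈ 0.071429)
z = 9 (z = -3*(5 - 8) = -3*(-3) = 9)
z*14 + J = 9*14 + 1/14 = 126 + 1/14 = 1765/14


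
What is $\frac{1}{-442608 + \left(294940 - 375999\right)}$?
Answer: $- \frac{1}{523667} \approx -1.9096 \cdot 10^{-6}$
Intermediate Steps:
$\frac{1}{-442608 + \left(294940 - 375999\right)} = \frac{1}{-442608 - 81059} = \frac{1}{-523667} = - \frac{1}{523667}$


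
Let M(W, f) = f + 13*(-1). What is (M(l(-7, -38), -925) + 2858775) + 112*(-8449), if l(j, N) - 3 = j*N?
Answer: 1911549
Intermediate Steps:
l(j, N) = 3 + N*j (l(j, N) = 3 + j*N = 3 + N*j)
M(W, f) = -13 + f (M(W, f) = f - 13 = -13 + f)
(M(l(-7, -38), -925) + 2858775) + 112*(-8449) = ((-13 - 925) + 2858775) + 112*(-8449) = (-938 + 2858775) - 946288 = 2857837 - 946288 = 1911549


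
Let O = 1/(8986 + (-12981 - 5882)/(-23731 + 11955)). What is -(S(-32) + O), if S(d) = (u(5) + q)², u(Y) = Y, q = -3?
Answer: -423363772/105837999 ≈ -4.0001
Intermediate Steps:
S(d) = 4 (S(d) = (5 - 3)² = 2² = 4)
O = 11776/105837999 (O = 1/(8986 - 18863/(-11776)) = 1/(8986 - 18863*(-1/11776)) = 1/(8986 + 18863/11776) = 1/(105837999/11776) = 11776/105837999 ≈ 0.00011126)
-(S(-32) + O) = -(4 + 11776/105837999) = -1*423363772/105837999 = -423363772/105837999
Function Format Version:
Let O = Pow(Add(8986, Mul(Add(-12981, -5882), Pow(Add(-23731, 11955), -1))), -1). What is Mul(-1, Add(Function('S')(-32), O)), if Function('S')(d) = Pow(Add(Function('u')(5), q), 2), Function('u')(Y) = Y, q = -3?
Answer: Rational(-423363772, 105837999) ≈ -4.0001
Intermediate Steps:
Function('S')(d) = 4 (Function('S')(d) = Pow(Add(5, -3), 2) = Pow(2, 2) = 4)
O = Rational(11776, 105837999) (O = Pow(Add(8986, Mul(-18863, Pow(-11776, -1))), -1) = Pow(Add(8986, Mul(-18863, Rational(-1, 11776))), -1) = Pow(Add(8986, Rational(18863, 11776)), -1) = Pow(Rational(105837999, 11776), -1) = Rational(11776, 105837999) ≈ 0.00011126)
Mul(-1, Add(Function('S')(-32), O)) = Mul(-1, Add(4, Rational(11776, 105837999))) = Mul(-1, Rational(423363772, 105837999)) = Rational(-423363772, 105837999)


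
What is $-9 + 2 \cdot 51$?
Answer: $93$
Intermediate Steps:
$-9 + 2 \cdot 51 = -9 + 102 = 93$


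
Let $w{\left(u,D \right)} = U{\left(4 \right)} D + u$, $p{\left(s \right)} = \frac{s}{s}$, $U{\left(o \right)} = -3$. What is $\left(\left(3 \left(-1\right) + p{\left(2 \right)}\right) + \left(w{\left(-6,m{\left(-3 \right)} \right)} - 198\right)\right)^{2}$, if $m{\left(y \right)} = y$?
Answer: $38809$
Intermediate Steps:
$p{\left(s \right)} = 1$
$w{\left(u,D \right)} = u - 3 D$ ($w{\left(u,D \right)} = - 3 D + u = u - 3 D$)
$\left(\left(3 \left(-1\right) + p{\left(2 \right)}\right) + \left(w{\left(-6,m{\left(-3 \right)} \right)} - 198\right)\right)^{2} = \left(\left(3 \left(-1\right) + 1\right) - 195\right)^{2} = \left(\left(-3 + 1\right) + \left(\left(-6 + 9\right) - 198\right)\right)^{2} = \left(-2 + \left(3 - 198\right)\right)^{2} = \left(-2 - 195\right)^{2} = \left(-197\right)^{2} = 38809$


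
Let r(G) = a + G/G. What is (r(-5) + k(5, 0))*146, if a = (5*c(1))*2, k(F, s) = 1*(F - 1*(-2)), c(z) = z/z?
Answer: 2628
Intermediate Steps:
c(z) = 1
k(F, s) = 2 + F (k(F, s) = 1*(F + 2) = 1*(2 + F) = 2 + F)
a = 10 (a = (5*1)*2 = 5*2 = 10)
r(G) = 11 (r(G) = 10 + G/G = 10 + 1 = 11)
(r(-5) + k(5, 0))*146 = (11 + (2 + 5))*146 = (11 + 7)*146 = 18*146 = 2628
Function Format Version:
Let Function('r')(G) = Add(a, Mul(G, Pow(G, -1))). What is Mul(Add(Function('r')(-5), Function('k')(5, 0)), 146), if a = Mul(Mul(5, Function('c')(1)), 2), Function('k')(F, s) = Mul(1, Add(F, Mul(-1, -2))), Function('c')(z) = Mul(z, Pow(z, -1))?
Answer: 2628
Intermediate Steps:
Function('c')(z) = 1
Function('k')(F, s) = Add(2, F) (Function('k')(F, s) = Mul(1, Add(F, 2)) = Mul(1, Add(2, F)) = Add(2, F))
a = 10 (a = Mul(Mul(5, 1), 2) = Mul(5, 2) = 10)
Function('r')(G) = 11 (Function('r')(G) = Add(10, Mul(G, Pow(G, -1))) = Add(10, 1) = 11)
Mul(Add(Function('r')(-5), Function('k')(5, 0)), 146) = Mul(Add(11, Add(2, 5)), 146) = Mul(Add(11, 7), 146) = Mul(18, 146) = 2628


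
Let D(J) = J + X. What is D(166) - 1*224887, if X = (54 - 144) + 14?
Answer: -224797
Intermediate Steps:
X = -76 (X = -90 + 14 = -76)
D(J) = -76 + J (D(J) = J - 76 = -76 + J)
D(166) - 1*224887 = (-76 + 166) - 1*224887 = 90 - 224887 = -224797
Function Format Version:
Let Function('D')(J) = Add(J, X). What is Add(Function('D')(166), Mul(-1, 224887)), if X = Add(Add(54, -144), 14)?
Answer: -224797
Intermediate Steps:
X = -76 (X = Add(-90, 14) = -76)
Function('D')(J) = Add(-76, J) (Function('D')(J) = Add(J, -76) = Add(-76, J))
Add(Function('D')(166), Mul(-1, 224887)) = Add(Add(-76, 166), Mul(-1, 224887)) = Add(90, -224887) = -224797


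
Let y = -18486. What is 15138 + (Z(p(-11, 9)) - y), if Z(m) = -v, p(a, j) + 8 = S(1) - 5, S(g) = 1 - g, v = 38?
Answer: 33586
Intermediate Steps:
p(a, j) = -13 (p(a, j) = -8 + ((1 - 1*1) - 5) = -8 + ((1 - 1) - 5) = -8 + (0 - 5) = -8 - 5 = -13)
Z(m) = -38 (Z(m) = -1*38 = -38)
15138 + (Z(p(-11, 9)) - y) = 15138 + (-38 - 1*(-18486)) = 15138 + (-38 + 18486) = 15138 + 18448 = 33586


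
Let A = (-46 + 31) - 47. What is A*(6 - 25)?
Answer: 1178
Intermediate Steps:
A = -62 (A = -15 - 47 = -62)
A*(6 - 25) = -62*(6 - 25) = -62*(-19) = 1178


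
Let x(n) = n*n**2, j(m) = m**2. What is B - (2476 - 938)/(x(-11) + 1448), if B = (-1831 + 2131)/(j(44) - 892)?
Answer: -43627/3393 ≈ -12.858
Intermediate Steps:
B = 25/87 (B = (-1831 + 2131)/(44**2 - 892) = 300/(1936 - 892) = 300/1044 = 300*(1/1044) = 25/87 ≈ 0.28736)
x(n) = n**3
B - (2476 - 938)/(x(-11) + 1448) = 25/87 - (2476 - 938)/((-11)**3 + 1448) = 25/87 - 1538/(-1331 + 1448) = 25/87 - 1538/117 = -43627/3393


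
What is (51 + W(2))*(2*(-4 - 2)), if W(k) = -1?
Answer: -600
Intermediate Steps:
(51 + W(2))*(2*(-4 - 2)) = (51 - 1)*(2*(-4 - 2)) = 50*(2*(-6)) = 50*(-12) = -600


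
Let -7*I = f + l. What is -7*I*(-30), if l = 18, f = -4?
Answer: -420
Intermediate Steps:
I = -2 (I = -(-4 + 18)/7 = -1/7*14 = -2)
-7*I*(-30) = -7*(-2)*(-30) = 14*(-30) = -420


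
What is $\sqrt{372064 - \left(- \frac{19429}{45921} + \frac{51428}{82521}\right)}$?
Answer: $\frac{\sqrt{65960514798081046369345}}{421049649} \approx 609.97$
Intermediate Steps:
$\sqrt{372064 - \left(- \frac{19429}{45921} + \frac{51428}{82521}\right)} = \sqrt{372064 - \frac{252774893}{1263148947}} = \sqrt{\frac{469971997041715}{1263148947}} = \frac{\sqrt{65960514798081046369345}}{421049649}$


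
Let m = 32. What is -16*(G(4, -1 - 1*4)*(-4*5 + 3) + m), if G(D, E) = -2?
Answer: -1056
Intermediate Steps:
-16*(G(4, -1 - 1*4)*(-4*5 + 3) + m) = -16*(-2*(-4*5 + 3) + 32) = -16*(-2*(-20 + 3) + 32) = -16*(-2*(-17) + 32) = -16*(34 + 32) = -16*66 = -1056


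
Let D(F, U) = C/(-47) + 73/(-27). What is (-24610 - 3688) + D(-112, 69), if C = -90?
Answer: -35911163/1269 ≈ -28299.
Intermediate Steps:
D(F, U) = -1001/1269 (D(F, U) = -90/(-47) + 73/(-27) = -90*(-1/47) + 73*(-1/27) = 90/47 - 73/27 = -1001/1269)
(-24610 - 3688) + D(-112, 69) = (-24610 - 3688) - 1001/1269 = -28298 - 1001/1269 = -35911163/1269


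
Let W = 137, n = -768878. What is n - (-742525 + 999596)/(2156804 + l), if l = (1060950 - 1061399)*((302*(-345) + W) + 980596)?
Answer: -300947308907563/391411003 ≈ -7.6888e+5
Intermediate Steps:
l = -393567807 (l = (1060950 - 1061399)*((302*(-345) + 137) + 980596) = -449*((-104190 + 137) + 980596) = -449*(-104053 + 980596) = -449*876543 = -393567807)
n - (-742525 + 999596)/(2156804 + l) = -768878 - (-742525 + 999596)/(2156804 - 393567807) = -768878 - 257071/(-391411003) = -768878 - 257071*(-1)/391411003 = -768878 - 1*(-257071/391411003) = -768878 + 257071/391411003 = -300947308907563/391411003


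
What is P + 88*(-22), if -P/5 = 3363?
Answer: -18751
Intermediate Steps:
P = -16815 (P = -5*3363 = -16815)
P + 88*(-22) = -16815 + 88*(-22) = -16815 - 1936 = -18751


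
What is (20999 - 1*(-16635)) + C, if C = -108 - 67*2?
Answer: 37392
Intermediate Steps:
C = -242 (C = -108 - 134 = -242)
(20999 - 1*(-16635)) + C = (20999 - 1*(-16635)) - 242 = (20999 + 16635) - 242 = 37634 - 242 = 37392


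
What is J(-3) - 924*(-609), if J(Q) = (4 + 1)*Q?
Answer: 562701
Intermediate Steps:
J(Q) = 5*Q
J(-3) - 924*(-609) = 5*(-3) - 924*(-609) = -15 + 562716 = 562701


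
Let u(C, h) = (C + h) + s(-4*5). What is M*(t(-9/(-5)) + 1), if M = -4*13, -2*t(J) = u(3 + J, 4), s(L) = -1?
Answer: 754/5 ≈ 150.80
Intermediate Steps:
u(C, h) = -1 + C + h (u(C, h) = (C + h) - 1 = -1 + C + h)
t(J) = -3 - J/2 (t(J) = -(-1 + (3 + J) + 4)/2 = -(6 + J)/2 = -3 - J/2)
M = -52
M*(t(-9/(-5)) + 1) = -52*((-3 - (-9)/(2*(-5))) + 1) = -52*((-3 - (-9)*(-1)/(2*5)) + 1) = -52*((-3 - ½*9/5) + 1) = -52*((-3 - 9/10) + 1) = -52*(-39/10 + 1) = -52*(-29/10) = 754/5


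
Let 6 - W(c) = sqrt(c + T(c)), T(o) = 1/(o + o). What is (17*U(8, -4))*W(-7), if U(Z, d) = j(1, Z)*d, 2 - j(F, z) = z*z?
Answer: 25296 - 6324*I*sqrt(154)/7 ≈ 25296.0 - 11211.0*I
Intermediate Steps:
j(F, z) = 2 - z**2 (j(F, z) = 2 - z*z = 2 - z**2)
U(Z, d) = d*(2 - Z**2) (U(Z, d) = (2 - Z**2)*d = d*(2 - Z**2))
T(o) = 1/(2*o)
W(c) = 6 - sqrt(c + 1/(2*c))
(17*U(8, -4))*W(-7) = (17*(-4*(2 - 1*8**2)))*(6 - sqrt(2/(-7) + 4*(-7))/2) = (17*(-4*(2 - 1*64)))*(6 - sqrt(2*(-1/7) - 28)/2) = (17*(-4*(2 - 64)))*(6 - sqrt(-2/7 - 28)/2) = (17*(-4*(-62)))*(6 - 3*I*sqrt(154)/14) = (17*248)*(6 - 3*I*sqrt(154)/14) = 4216*(6 - 3*I*sqrt(154)/14) = 25296 - 6324*I*sqrt(154)/7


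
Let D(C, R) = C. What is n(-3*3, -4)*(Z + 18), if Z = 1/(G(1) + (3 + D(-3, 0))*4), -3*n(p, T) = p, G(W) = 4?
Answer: 219/4 ≈ 54.750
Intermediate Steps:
n(p, T) = -p/3
Z = ¼ (Z = 1/(4 + (3 - 3)*4) = 1/(4 + 0*4) = 1/(4 + 0) = 1/4 = ¼ ≈ 0.25000)
n(-3*3, -4)*(Z + 18) = (-(-1)*3)*(¼ + 18) = -⅓*(-9)*(73/4) = 3*(73/4) = 219/4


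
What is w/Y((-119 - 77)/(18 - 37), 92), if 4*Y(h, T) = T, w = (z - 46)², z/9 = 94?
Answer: 640000/23 ≈ 27826.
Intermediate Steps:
z = 846 (z = 9*94 = 846)
w = 640000 (w = (846 - 46)² = 800² = 640000)
Y(h, T) = T/4
w/Y((-119 - 77)/(18 - 37), 92) = 640000/(((¼)*92)) = 640000/23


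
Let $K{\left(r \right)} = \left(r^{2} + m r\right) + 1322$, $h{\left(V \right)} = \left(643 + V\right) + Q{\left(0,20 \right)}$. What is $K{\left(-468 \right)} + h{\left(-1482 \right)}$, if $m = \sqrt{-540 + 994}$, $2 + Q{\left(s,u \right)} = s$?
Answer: $219505 - 468 \sqrt{454} \approx 2.0953 \cdot 10^{5}$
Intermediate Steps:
$Q{\left(s,u \right)} = -2 + s$
$m = \sqrt{454} \approx 21.307$
$h{\left(V \right)} = 641 + V$ ($h{\left(V \right)} = \left(643 + V\right) + \left(-2 + 0\right) = \left(643 + V\right) - 2 = 641 + V$)
$K{\left(r \right)} = 1322 + r^{2} + r \sqrt{454}$ ($K{\left(r \right)} = \left(r^{2} + \sqrt{454} r\right) + 1322 = \left(r^{2} + r \sqrt{454}\right) + 1322 = 1322 + r^{2} + r \sqrt{454}$)
$K{\left(-468 \right)} + h{\left(-1482 \right)} = \left(1322 + \left(-468\right)^{2} - 468 \sqrt{454}\right) + \left(641 - 1482\right) = \left(1322 + 219024 - 468 \sqrt{454}\right) - 841 = \left(220346 - 468 \sqrt{454}\right) - 841 = 219505 - 468 \sqrt{454}$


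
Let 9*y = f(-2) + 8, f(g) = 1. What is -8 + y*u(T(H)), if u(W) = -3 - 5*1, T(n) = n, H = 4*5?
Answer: -16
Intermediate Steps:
H = 20
y = 1 (y = (1 + 8)/9 = (⅑)*9 = 1)
u(W) = -8 (u(W) = -3 - 5 = -8)
-8 + y*u(T(H)) = -8 + 1*(-8) = -8 - 8 = -16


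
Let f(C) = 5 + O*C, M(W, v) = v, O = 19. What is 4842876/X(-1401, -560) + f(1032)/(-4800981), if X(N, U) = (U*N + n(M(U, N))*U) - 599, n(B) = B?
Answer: 23219792258983/7530439519101 ≈ 3.0835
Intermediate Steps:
f(C) = 5 + 19*C
X(N, U) = -599 + 2*N*U (X(N, U) = (U*N + N*U) - 599 = (N*U + N*U) - 599 = 2*N*U - 599 = -599 + 2*N*U)
4842876/X(-1401, -560) + f(1032)/(-4800981) = 4842876/(-599 + 2*(-1401)*(-560)) + (5 + 19*1032)/(-4800981) = 4842876/(-599 + 1569120) + (5 + 19608)*(-1/4800981) = 4842876/1568521 + 19613*(-1/4800981) = 4842876*(1/1568521) - 19613/4800981 = 4842876/1568521 - 19613/4800981 = 23219792258983/7530439519101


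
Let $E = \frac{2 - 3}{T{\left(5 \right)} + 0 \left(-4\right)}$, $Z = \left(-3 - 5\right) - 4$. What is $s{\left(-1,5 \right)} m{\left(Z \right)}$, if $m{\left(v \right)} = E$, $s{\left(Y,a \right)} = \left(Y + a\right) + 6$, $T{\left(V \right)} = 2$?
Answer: $-5$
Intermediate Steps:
$s{\left(Y,a \right)} = 6 + Y + a$
$Z = -12$ ($Z = -8 - 4 = -12$)
$E = - \frac{1}{2}$ ($E = \frac{2 - 3}{2 + 0 \left(-4\right)} = - \frac{1}{2 + 0} = - \frac{1}{2} \approx -0.5$)
$m{\left(v \right)} = - \frac{1}{2}$
$s{\left(-1,5 \right)} m{\left(Z \right)} = \left(6 - 1 + 5\right) \left(- \frac{1}{2}\right) = 10 \left(- \frac{1}{2}\right) = -5$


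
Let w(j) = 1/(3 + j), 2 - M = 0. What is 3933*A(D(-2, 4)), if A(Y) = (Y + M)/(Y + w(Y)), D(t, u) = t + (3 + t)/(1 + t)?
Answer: 0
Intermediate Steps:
M = 2 (M = 2 - 1*0 = 2 + 0 = 2)
D(t, u) = t + (3 + t)/(1 + t)
A(Y) = (2 + Y)/(Y + 1/(3 + Y)) (A(Y) = (Y + 2)/(Y + 1/(3 + Y)) = (2 + Y)/(Y + 1/(3 + Y)))
3933*A(D(-2, 4)) = 3933*((2 + (3 + (-2)² + 2*(-2))/(1 - 2))*(3 + (3 + (-2)² + 2*(-2))/(1 - 2))/(1 + ((3 + (-2)² + 2*(-2))/(1 - 2))*(3 + (3 + (-2)² + 2*(-2))/(1 - 2)))) = 3933*((2 + (3 + 4 - 4)/(-1))*(3 + (3 + 4 - 4)/(-1))/(1 + ((3 + 4 - 4)/(-1))*(3 + (3 + 4 - 4)/(-1)))) = 3933*((2 - 1*3)*(3 - 1*3)/(1 + (-1*3)*(3 - 1*3))) = 3933*((2 - 3)*(3 - 3)/(1 - 3*(3 - 3))) = 3933*(-1*0/(1 - 3*0)) = 3933*(-1*0/(1 + 0)) = 3933*(-1*0/1) = 3933*(1*(-1)*0) = 3933*0 = 0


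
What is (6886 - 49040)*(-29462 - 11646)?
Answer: 1732866632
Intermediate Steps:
(6886 - 49040)*(-29462 - 11646) = -42154*(-41108) = 1732866632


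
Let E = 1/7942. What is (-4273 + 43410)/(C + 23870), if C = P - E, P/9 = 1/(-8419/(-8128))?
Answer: 2616844548626/1596617436025 ≈ 1.6390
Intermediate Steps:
E = 1/7942 ≈ 0.00012591
P = 73152/8419 (P = 9/((-8419/(-8128))) = 9/((-8419*(-1/8128))) = 9/(8419/8128) = 9*(8128/8419) = 73152/8419 ≈ 8.6889)
C = 580964765/66863698 (C = 73152/8419 - 1*1/7942 = 73152/8419 - 1/7942 = 580964765/66863698 ≈ 8.6888)
(-4273 + 43410)/(C + 23870) = (-4273 + 43410)/(580964765/66863698 + 23870) = 39137/(1596617436025/66863698) = 39137*(66863698/1596617436025) = 2616844548626/1596617436025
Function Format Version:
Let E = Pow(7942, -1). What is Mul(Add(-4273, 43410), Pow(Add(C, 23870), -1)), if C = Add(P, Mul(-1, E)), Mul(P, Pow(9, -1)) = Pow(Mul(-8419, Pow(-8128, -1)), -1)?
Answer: Rational(2616844548626, 1596617436025) ≈ 1.6390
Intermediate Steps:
E = Rational(1, 7942) ≈ 0.00012591
P = Rational(73152, 8419) (P = Mul(9, Pow(Mul(-8419, Pow(-8128, -1)), -1)) = Mul(9, Pow(Mul(-8419, Rational(-1, 8128)), -1)) = Mul(9, Pow(Rational(8419, 8128), -1)) = Mul(9, Rational(8128, 8419)) = Rational(73152, 8419) ≈ 8.6889)
C = Rational(580964765, 66863698) (C = Add(Rational(73152, 8419), Mul(-1, Rational(1, 7942))) = Add(Rational(73152, 8419), Rational(-1, 7942)) = Rational(580964765, 66863698) ≈ 8.6888)
Mul(Add(-4273, 43410), Pow(Add(C, 23870), -1)) = Mul(Add(-4273, 43410), Pow(Add(Rational(580964765, 66863698), 23870), -1)) = Mul(39137, Pow(Rational(1596617436025, 66863698), -1)) = Mul(39137, Rational(66863698, 1596617436025)) = Rational(2616844548626, 1596617436025)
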